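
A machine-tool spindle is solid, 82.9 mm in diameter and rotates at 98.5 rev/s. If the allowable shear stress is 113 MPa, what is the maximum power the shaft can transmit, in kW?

7820 kW

J = πd⁴/32 = π(0.0829)⁴/32 = 4.637×10^-6 m⁴.
T_max = τ_allow·J/r = 1.13×10^8 × 4.637×10^-6 / 0.0415 = 12640 N·m.
ω = 2π·98.5 = 618.9 rad/s, so P_max = T_max·ω = 7.823×10^6 W.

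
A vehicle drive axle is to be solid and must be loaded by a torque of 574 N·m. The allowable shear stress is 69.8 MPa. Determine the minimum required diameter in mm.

For a solid shaft τ_max = 16T/(πd³), so d = (16T/(π τ_allow))^(1/3) = (16·574.0/(π·6.98×10^7))^(1/3) = 0.03473 m.

34.7 mm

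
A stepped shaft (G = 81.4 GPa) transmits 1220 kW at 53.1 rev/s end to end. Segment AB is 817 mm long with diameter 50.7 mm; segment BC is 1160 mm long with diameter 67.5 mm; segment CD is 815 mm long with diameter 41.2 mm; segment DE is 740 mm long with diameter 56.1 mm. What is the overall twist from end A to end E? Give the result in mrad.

ω = 2π·53.1 = 333.6 rad/s, so T = P/ω = 1220×10³ / 333.6 = 3657 N·m.
J_AB = π(0.0507)⁴/32 = 6.49×10^-7 m⁴; J_BC = π(0.0675)⁴/32 = 2.04×10^-6 m⁴; J_CD = π(0.0412)⁴/32 = 2.83×10^-7 m⁴; J_DE = π(0.0561)⁴/32 = 9.72×10^-7 m⁴.
θ = (T/G)·Σ L_i/J_i = (3657/81.4×10⁹)·(0.817/6.49×10^-7 + 1.16/2.04×10^-6 + 0.815/2.83×10^-7 + 0.740/9.72×10^-7) = 0.2458 rad.

246 mrad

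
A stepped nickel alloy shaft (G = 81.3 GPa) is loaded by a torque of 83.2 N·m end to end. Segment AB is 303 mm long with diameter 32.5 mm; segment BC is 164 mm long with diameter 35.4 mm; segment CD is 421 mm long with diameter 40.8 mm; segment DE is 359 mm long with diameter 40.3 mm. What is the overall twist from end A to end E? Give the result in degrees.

0.397°

J_AB = π(0.0325)⁴/32 = 1.10×10^-7 m⁴; J_BC = π(0.0354)⁴/32 = 1.54×10^-7 m⁴; J_CD = π(0.0408)⁴/32 = 2.72×10^-7 m⁴; J_DE = π(0.0403)⁴/32 = 2.59×10^-7 m⁴.
θ = (T/G)·Σ L_i/J_i = (83.20/81.3×10⁹)·(0.303/1.10×10^-7 + 0.164/1.54×10^-7 + 0.421/2.72×10^-7 + 0.359/2.59×10^-7) = 6.922×10^-3 rad.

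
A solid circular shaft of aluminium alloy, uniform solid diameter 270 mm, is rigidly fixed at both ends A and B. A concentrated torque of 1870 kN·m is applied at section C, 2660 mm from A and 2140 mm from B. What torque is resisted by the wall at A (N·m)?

834000 N·m

With uniform GJ and both ends fixed, compatibility θ_AC = θ_CB gives T_A·a = T_B·b, together with T_A + T_B = T₀.
T_A = T₀·b/(a+b) = 1.870e6·2140/4800 = 833700 N·m; T_B = 1.036e6 N·m.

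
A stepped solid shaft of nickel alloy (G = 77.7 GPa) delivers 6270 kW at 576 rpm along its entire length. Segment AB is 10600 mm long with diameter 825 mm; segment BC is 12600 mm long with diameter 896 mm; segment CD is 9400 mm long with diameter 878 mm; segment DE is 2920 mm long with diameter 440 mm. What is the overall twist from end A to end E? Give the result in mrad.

ω = 2π·576/60 = 60.32 rad/s, so T = P/ω = 6270×10³ / 60.32 = 103900 N·m.
J_AB = π(0.825)⁴/32 = 0.0455 m⁴; J_BC = π(0.896)⁴/32 = 0.0633 m⁴; J_CD = π(0.878)⁴/32 = 0.0583 m⁴; J_DE = π(0.440)⁴/32 = 3.68×10^-3 m⁴.
θ = (T/G)·Σ L_i/J_i = (103900/77.7×10⁹)·(10.6/0.0455 + 12.6/0.0633 + 9.40/0.0583 + 2.92/3.68×10^-3) = 1.855×10^-3 rad.

1.86 mrad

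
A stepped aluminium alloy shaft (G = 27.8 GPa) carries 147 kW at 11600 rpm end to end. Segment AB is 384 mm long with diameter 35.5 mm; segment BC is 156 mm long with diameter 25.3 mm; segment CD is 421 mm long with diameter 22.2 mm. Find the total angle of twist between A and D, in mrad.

ω = 2π·11600/60 = 1215 rad/s, so T = P/ω = 147×10³ / 1215 = 121.0 N·m.
J_AB = π(0.0355)⁴/32 = 1.56×10^-7 m⁴; J_BC = π(0.0253)⁴/32 = 4.02×10^-8 m⁴; J_CD = π(0.0222)⁴/32 = 2.38×10^-8 m⁴.
θ = (T/G)·Σ L_i/J_i = (121.0/27.8×10⁹)·(0.384/1.56×10^-7 + 0.156/4.02×10^-8 + 0.421/2.38×10^-8) = 0.1045 rad.

104 mrad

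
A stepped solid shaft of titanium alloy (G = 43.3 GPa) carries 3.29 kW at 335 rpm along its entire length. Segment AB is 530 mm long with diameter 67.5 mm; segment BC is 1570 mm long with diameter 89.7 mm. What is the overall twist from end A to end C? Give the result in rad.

0.00110 rad

ω = 2π·335/60 = 35.08 rad/s, so T = P/ω = 3.29×10³ / 35.08 = 93.78 N·m.
J_AB = π(0.0675)⁴/32 = 2.04×10^-6 m⁴; J_BC = π(0.0897)⁴/32 = 6.36×10^-6 m⁴.
θ = (T/G)·Σ L_i/J_i = (93.78/43.3×10⁹)·(0.530/2.04×10^-6 + 1.57/6.36×10^-6) = 1.098×10^-3 rad.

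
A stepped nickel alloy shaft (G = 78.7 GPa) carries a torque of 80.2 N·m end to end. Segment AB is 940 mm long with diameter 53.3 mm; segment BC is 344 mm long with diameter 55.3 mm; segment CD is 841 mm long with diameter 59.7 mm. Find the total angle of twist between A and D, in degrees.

0.131°

J_AB = π(0.0533)⁴/32 = 7.92×10^-7 m⁴; J_BC = π(0.0553)⁴/32 = 9.18×10^-7 m⁴; J_CD = π(0.0597)⁴/32 = 1.25×10^-6 m⁴.
θ = (T/G)·Σ L_i/J_i = (80.20/78.7×10⁹)·(0.940/7.92×10^-7 + 0.344/9.18×10^-7 + 0.841/1.25×10^-6) = 2.278×10^-3 rad.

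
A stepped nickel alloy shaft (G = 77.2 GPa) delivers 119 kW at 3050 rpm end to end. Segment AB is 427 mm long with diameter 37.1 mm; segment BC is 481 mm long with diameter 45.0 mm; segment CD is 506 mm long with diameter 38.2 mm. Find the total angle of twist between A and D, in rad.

0.0285 rad

ω = 2π·3050/60 = 319.4 rad/s, so T = P/ω = 119×10³ / 319.4 = 372.6 N·m.
J_AB = π(0.0371)⁴/32 = 1.86×10^-7 m⁴; J_BC = π(0.0450)⁴/32 = 4.03×10^-7 m⁴; J_CD = π(0.0382)⁴/32 = 2.09×10^-7 m⁴.
θ = (T/G)·Σ L_i/J_i = (372.6/77.2×10⁹)·(0.427/1.86×10^-7 + 0.481/4.03×10^-7 + 0.506/2.09×10^-7) = 0.02853 rad.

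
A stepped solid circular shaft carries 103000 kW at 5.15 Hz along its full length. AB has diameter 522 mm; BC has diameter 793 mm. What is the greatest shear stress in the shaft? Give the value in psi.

ω = 2π·5.15 = 32.36 rad/s, so T = P/ω = 103000×10³ / 32.36 = 3.183e6 N·m.
Under the same torque, τ_max = 16T/(πd³) is largest where d is smallest — segment AB (d = 522 mm).
τ_max = 16·3.183e6/(π·(0.522)³) = 1.140×10^8 Pa.

16500 psi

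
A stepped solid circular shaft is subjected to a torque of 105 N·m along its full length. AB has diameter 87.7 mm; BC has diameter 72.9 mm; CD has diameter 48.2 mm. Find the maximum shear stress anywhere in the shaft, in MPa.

4.78 MPa

Under the same torque, τ_max = 16T/(πd³) is largest where d is smallest — segment CD (d = 48.2 mm).
τ_max = 16·105.0/(π·(0.0482)³) = 4.775×10^6 Pa.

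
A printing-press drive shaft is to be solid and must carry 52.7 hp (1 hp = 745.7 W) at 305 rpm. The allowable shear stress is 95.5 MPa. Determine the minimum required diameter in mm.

ω = 2π·305/60 = 31.94 rad/s, so T = P/ω = 52.7×745.7 / 31.94 = 1230 N·m.
For a solid shaft τ_max = 16T/(πd³), so d = (16T/(π τ_allow))^(1/3) = (16·1230/(π·9.55×10^7))^(1/3) = 0.04033 m.

40.3 mm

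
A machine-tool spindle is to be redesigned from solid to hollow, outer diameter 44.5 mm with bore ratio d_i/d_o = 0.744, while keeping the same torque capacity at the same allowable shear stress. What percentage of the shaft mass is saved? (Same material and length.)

Equal τ_max and T ⇒ the solid shaft needs d_s³ = d_o³(1−k⁴), so d_s = 44.5·(1−0.744⁴)^(1/3) = 39.39 mm.
Area ratio A_h/A_s = d_o²(1−k²)/d_s² = (1−k²)/(1−k⁴)^(2/3) = 0.5698.
Mass saving = 1 − 0.5698 = 43.0 %.

43.0 %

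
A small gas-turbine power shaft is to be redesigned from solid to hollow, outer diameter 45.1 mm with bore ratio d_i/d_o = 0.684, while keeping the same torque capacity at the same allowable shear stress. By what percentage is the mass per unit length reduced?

Equal τ_max and T ⇒ the solid shaft needs d_s³ = d_o³(1−k⁴), so d_s = 45.1·(1−0.684⁴)^(1/3) = 41.53 mm.
Area ratio A_h/A_s = d_o²(1−k²)/d_s² = (1−k²)/(1−k⁴)^(2/3) = 0.6274.
Mass saving = 1 − 0.6274 = 37.3 %.

37.3 %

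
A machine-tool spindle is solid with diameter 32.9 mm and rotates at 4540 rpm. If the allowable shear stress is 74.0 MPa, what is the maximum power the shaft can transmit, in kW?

J = πd⁴/32 = π(0.0329)⁴/32 = 1.150×10^-7 m⁴.
T_max = τ_allow·J/r = 7.40×10^7 × 1.150×10^-7 / 0.0164 = 517.4 N·m.
ω = 2π·4540/60 = 475.4 rad/s, so P_max = T_max·ω = 2.460×10^5 W.

246 kW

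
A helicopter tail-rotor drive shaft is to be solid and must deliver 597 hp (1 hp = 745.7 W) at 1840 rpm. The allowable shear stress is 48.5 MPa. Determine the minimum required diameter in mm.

ω = 2π·1840/60 = 192.7 rad/s, so T = P/ω = 597×745.7 / 192.7 = 2310 N·m.
For a solid shaft τ_max = 16T/(πd³), so d = (16T/(π τ_allow))^(1/3) = (16·2310/(π·4.85×10^7))^(1/3) = 0.06237 m.

62.4 mm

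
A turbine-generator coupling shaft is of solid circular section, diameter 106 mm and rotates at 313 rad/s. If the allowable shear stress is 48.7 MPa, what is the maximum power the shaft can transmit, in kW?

J = πd⁴/32 = π(0.106)⁴/32 = 1.239×10^-5 m⁴.
T_max = τ_allow·J/r = 4.87×10^7 × 1.239×10^-5 / 0.0530 = 11390 N·m.
ω = 313 rad/s, so P_max = T_max·ω = 3.565×10^6 W.

3560 kW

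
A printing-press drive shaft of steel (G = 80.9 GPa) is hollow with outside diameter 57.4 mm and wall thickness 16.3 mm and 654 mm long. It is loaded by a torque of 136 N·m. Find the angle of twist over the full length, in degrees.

0.0612°

J = π(d_o⁴ − d_i⁴)/32 = π(0.0574⁴ − 0.0248⁴)/32 = 1.029×10^-6 m⁴.
θ = T·L/(G·J) = 136.0 × 0.654 / (80.9×10⁹ × 1.029×10^-6) = 1.069×10^-3 rad.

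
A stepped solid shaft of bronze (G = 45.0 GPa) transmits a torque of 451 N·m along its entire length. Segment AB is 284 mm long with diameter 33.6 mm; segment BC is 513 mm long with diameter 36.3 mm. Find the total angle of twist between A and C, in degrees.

J_AB = π(0.0336)⁴/32 = 1.25×10^-7 m⁴; J_BC = π(0.0363)⁴/32 = 1.70×10^-7 m⁴.
θ = (T/G)·Σ L_i/J_i = (451.0/45.0×10⁹)·(0.284/1.25×10^-7 + 0.513/1.70×10^-7) = 0.05291 rad.

3.03°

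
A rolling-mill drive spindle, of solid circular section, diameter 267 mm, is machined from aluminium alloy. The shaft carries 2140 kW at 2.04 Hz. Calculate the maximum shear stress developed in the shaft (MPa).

ω = 2π·2.04 = 12.82 rad/s, so T = P/ω = 2140×10³ / 12.82 = 167000 N·m.
J = πd⁴/32 = π(0.267)⁴/32 = 4.989×10^-4 m⁴.
τ_max = T·r/J = 167000 × 0.134 / 4.989×10^-4 = 4.467×10^7 Pa.

44.7 MPa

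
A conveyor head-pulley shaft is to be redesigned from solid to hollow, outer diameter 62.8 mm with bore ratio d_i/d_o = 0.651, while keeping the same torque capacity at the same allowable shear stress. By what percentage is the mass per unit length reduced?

Equal τ_max and T ⇒ the solid shaft needs d_s³ = d_o³(1−k⁴), so d_s = 62.8·(1−0.651⁴)^(1/3) = 58.79 mm.
Area ratio A_h/A_s = d_o²(1−k²)/d_s² = (1−k²)/(1−k⁴)^(2/3) = 0.6575.
Mass saving = 1 − 0.6575 = 34.3 %.

34.3 %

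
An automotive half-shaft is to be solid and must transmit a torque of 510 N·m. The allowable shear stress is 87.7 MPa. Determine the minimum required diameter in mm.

30.9 mm

For a solid shaft τ_max = 16T/(πd³), so d = (16T/(π τ_allow))^(1/3) = (16·510.0/(π·8.77×10^7))^(1/3) = 0.03094 m.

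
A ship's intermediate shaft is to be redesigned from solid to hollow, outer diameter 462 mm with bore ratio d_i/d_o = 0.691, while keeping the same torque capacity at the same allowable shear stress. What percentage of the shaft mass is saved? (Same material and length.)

37.9 %

Equal τ_max and T ⇒ the solid shaft needs d_s³ = d_o³(1−k⁴), so d_s = 462·(1−0.691⁴)^(1/3) = 423.8 mm.
Area ratio A_h/A_s = d_o²(1−k²)/d_s² = (1−k²)/(1−k⁴)^(2/3) = 0.6209.
Mass saving = 1 − 0.6209 = 37.9 %.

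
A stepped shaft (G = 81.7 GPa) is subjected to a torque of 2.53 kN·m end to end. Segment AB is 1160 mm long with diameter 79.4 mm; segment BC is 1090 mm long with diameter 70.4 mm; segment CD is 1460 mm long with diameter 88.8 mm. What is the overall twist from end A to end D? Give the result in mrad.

30.6 mrad

J_AB = π(0.0794)⁴/32 = 3.90×10^-6 m⁴; J_BC = π(0.0704)⁴/32 = 2.41×10^-6 m⁴; J_CD = π(0.0888)⁴/32 = 6.10×10^-6 m⁴.
θ = (T/G)·Σ L_i/J_i = (2530/81.7×10⁹)·(1.16/3.90×10^-6 + 1.09/2.41×10^-6 + 1.46/6.10×10^-6) = 0.03061 rad.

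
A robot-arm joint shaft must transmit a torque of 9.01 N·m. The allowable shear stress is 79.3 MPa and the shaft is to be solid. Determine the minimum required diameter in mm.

For a solid shaft τ_max = 16T/(πd³), so d = (16T/(π τ_allow))^(1/3) = (16·9.010/(π·7.93×10^7))^(1/3) = 0.008333 m.

8.33 mm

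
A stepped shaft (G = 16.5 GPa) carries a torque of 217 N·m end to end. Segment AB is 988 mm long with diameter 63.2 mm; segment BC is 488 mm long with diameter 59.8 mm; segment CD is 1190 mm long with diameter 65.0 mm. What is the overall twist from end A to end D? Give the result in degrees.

1.28°

J_AB = π(0.0632)⁴/32 = 1.57×10^-6 m⁴; J_BC = π(0.0598)⁴/32 = 1.26×10^-6 m⁴; J_CD = π(0.0650)⁴/32 = 1.75×10^-6 m⁴.
θ = (T/G)·Σ L_i/J_i = (217.0/16.5×10⁹)·(0.988/1.57×10^-6 + 0.488/1.26×10^-6 + 1.19/1.75×10^-6) = 0.02234 rad.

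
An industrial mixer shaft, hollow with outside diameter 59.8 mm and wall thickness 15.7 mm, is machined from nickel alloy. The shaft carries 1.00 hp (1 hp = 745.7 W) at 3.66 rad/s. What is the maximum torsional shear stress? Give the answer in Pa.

5.11e6 Pa

ω = 3.66 rad/s, so T = P/ω = 1.00×745.7 / 3.660 = 203.7 N·m.
J = π(d_o⁴ − d_i⁴)/32 = π(0.0598⁴ − 0.0284⁴)/32 = 1.192×10^-6 m⁴.
τ_max = T·r/J = 203.7 × 0.0299 / 1.192×10^-6 = 5.112×10^6 Pa.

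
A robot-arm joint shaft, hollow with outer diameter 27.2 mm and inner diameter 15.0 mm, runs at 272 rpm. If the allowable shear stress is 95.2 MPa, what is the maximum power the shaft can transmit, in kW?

9.72 kW

J = π(d_o⁴ − d_i⁴)/32 = π(0.0272⁴ − 0.0150⁴)/32 = 4.877×10^-8 m⁴.
T_max = τ_allow·J/r = 9.52×10^7 × 4.877×10^-8 / 0.0136 = 341.4 N·m.
ω = 2π·272/60 = 28.48 rad/s, so P_max = T_max·ω = 9724 W.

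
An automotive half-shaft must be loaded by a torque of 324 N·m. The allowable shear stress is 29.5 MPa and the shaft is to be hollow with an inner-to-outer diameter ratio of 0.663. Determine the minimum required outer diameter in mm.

41.1 mm

For a hollow shaft with d_i/d_o = 0.663: τ_max = 16T/(π d_o³ (1−k⁴)), so d_o = [16T/(π τ_allow (1−k⁴))]^(1/3) = [16·324.0/(π·2.95×10^7·0.8068)]^(1/3) = 0.04108 m.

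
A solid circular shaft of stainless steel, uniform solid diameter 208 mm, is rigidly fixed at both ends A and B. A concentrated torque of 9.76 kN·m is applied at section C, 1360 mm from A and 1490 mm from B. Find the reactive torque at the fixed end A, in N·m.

With uniform GJ and both ends fixed, compatibility θ_AC = θ_CB gives T_A·a = T_B·b, together with T_A + T_B = T₀.
T_A = T₀·b/(a+b) = 9760·1490/2850 = 5103 N·m; T_B = 4657 N·m.

5100 N·m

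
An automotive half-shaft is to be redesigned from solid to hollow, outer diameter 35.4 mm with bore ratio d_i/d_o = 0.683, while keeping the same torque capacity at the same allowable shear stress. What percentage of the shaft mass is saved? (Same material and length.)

37.2 %

Equal τ_max and T ⇒ the solid shaft needs d_s³ = d_o³(1−k⁴), so d_s = 35.4·(1−0.683⁴)^(1/3) = 32.62 mm.
Area ratio A_h/A_s = d_o²(1−k²)/d_s² = (1−k²)/(1−k⁴)^(2/3) = 0.6283.
Mass saving = 1 − 0.6283 = 37.2 %.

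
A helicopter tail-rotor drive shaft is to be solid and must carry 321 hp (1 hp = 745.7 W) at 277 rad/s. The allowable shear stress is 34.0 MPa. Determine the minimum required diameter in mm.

ω = 277 rad/s, so T = P/ω = 321×745.7 / 277.0 = 864.2 N·m.
For a solid shaft τ_max = 16T/(πd³), so d = (16T/(π τ_allow))^(1/3) = (16·864.2/(π·3.40×10^7))^(1/3) = 0.05059 m.

50.6 mm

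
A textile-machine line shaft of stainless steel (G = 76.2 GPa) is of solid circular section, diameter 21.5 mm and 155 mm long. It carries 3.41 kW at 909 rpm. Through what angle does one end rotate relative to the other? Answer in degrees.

ω = 2π·909/60 = 95.19 rad/s, so T = P/ω = 3.41×10³ / 95.19 = 35.82 N·m.
J = πd⁴/32 = π(0.0215)⁴/32 = 2.098×10^-8 m⁴.
θ = T·L/(G·J) = 35.82 × 0.155 / (76.2×10⁹ × 2.098×10^-8) = 3.474×10^-3 rad.

0.199°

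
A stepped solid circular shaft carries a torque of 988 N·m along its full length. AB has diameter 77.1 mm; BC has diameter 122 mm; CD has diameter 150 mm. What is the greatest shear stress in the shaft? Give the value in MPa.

11.0 MPa

Under the same torque, τ_max = 16T/(πd³) is largest where d is smallest — segment AB (d = 77.1 mm).
τ_max = 16·988.0/(π·(0.0771)³) = 1.098×10^7 Pa.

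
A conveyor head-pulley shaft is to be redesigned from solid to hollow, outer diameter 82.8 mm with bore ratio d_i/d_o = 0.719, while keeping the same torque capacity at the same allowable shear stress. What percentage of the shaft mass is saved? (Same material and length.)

40.6 %

Equal τ_max and T ⇒ the solid shaft needs d_s³ = d_o³(1−k⁴), so d_s = 82.8·(1−0.719⁴)^(1/3) = 74.65 mm.
Area ratio A_h/A_s = d_o²(1−k²)/d_s² = (1−k²)/(1−k⁴)^(2/3) = 0.5943.
Mass saving = 1 − 0.5943 = 40.6 %.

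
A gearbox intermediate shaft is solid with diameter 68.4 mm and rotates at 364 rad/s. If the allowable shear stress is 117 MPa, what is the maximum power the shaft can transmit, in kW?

2680 kW

J = πd⁴/32 = π(0.0684)⁴/32 = 2.149×10^-6 m⁴.
T_max = τ_allow·J/r = 1.17×10^8 × 2.149×10^-6 / 0.0342 = 7352 N·m.
ω = 364 rad/s, so P_max = T_max·ω = 2.676×10^6 W.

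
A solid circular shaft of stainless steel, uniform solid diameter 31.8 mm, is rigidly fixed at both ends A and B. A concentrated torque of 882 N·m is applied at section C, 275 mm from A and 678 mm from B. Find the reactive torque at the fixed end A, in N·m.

With uniform GJ and both ends fixed, compatibility θ_AC = θ_CB gives T_A·a = T_B·b, together with T_A + T_B = T₀.
T_A = T₀·b/(a+b) = 882.0·678/953.0 = 627.5 N·m; T_B = 254.5 N·m.

627 N·m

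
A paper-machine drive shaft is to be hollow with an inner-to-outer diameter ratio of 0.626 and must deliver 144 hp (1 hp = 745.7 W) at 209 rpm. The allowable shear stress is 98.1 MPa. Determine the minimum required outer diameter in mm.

ω = 2π·209/60 = 21.89 rad/s, so T = P/ω = 144×745.7 / 21.89 = 4906 N·m.
For a hollow shaft with d_i/d_o = 0.626: τ_max = 16T/(π d_o³ (1−k⁴)), so d_o = [16T/(π τ_allow (1−k⁴))]^(1/3) = [16·4906/(π·9.81×10^7·0.8464)]^(1/3) = 0.06701 m.

67.0 mm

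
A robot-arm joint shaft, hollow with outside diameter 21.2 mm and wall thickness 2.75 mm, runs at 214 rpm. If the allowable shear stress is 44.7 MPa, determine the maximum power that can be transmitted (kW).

J = π(d_o⁴ − d_i⁴)/32 = π(0.0212⁴ − 0.0157⁴)/32 = 1.387×10^-8 m⁴.
T_max = τ_allow·J/r = 4.47×10^7 × 1.387×10^-8 / 0.0106 = 58.47 N·m.
ω = 2π·214/60 = 22.41 rad/s, so P_max = T_max·ω = 1310 W.

1.31 kW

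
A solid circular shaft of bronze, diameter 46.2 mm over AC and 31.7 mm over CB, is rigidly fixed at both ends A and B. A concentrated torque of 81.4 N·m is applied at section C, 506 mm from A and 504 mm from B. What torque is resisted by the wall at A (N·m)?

66.6 N·m

Compatibility: T_A·a/J_AC = T_B·b/J_CB with T_A + T_B = T₀.
J_AC = 4.47×10^-7 m⁴, J_CB = 9.91×10^-8 m⁴, so T_A = T₀·(J_AC/a)/((J_AC/a)+(J_CB/b)) = 66.58 N·m, T_B = 14.82 N·m.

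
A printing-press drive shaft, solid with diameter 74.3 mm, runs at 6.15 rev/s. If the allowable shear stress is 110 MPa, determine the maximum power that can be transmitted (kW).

J = πd⁴/32 = π(0.0743)⁴/32 = 2.992×10^-6 m⁴.
T_max = τ_allow·J/r = 1.10×10^8 × 2.992×10^-6 / 0.0371 = 8859 N·m.
ω = 2π·6.15 = 38.64 rad/s, so P_max = T_max·ω = 3.423×10^5 W.

342 kW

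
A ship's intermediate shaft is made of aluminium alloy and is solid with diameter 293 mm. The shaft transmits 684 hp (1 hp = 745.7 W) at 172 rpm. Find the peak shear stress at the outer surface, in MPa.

5.73 MPa

ω = 2π·172/60 = 18.01 rad/s, so T = P/ω = 684×745.7 / 18.01 = 28320 N·m.
J = πd⁴/32 = π(0.293)⁴/32 = 7.236×10^-4 m⁴.
τ_max = T·r/J = 28320 × 0.146 / 7.236×10^-4 = 5.734×10^6 Pa.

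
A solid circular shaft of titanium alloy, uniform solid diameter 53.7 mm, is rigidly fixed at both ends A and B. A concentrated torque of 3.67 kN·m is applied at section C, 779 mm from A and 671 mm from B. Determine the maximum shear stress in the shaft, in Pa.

6.48e7 Pa

With uniform GJ and both ends fixed, compatibility θ_AC = θ_CB gives T_A·a = T_B·b, together with T_A + T_B = T₀.
T_A = T₀·b/(a+b) = 3670·671/1450 = 1698 N·m; T_B = 1972 N·m.
τ in each portion: τ_AC = 5.59×10^7 Pa, τ_CB = 6.48×10^7 Pa; maximum is in CB.
τ_max = T_CB·r/J = 1972·0.0269/8.16×10^-7 = 6.485×10^7 Pa.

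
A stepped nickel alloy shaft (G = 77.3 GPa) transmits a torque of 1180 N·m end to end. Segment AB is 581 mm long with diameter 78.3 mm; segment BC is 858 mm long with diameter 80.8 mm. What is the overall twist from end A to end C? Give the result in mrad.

5.53 mrad

J_AB = π(0.0783)⁴/32 = 3.69×10^-6 m⁴; J_BC = π(0.0808)⁴/32 = 4.18×10^-6 m⁴.
θ = (T/G)·Σ L_i/J_i = (1180/77.3×10⁹)·(0.581/3.69×10^-6 + 0.858/4.18×10^-6) = 5.533×10^-3 rad.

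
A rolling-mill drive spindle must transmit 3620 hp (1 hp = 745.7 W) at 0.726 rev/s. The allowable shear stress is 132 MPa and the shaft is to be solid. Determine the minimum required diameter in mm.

284 mm

ω = 2π·0.726 = 4.562 rad/s, so T = P/ω = 3620×745.7 / 4.562 = 591800 N·m.
For a solid shaft τ_max = 16T/(πd³), so d = (16T/(π τ_allow))^(1/3) = (16·591800/(π·1.32×10^8))^(1/3) = 0.2837 m.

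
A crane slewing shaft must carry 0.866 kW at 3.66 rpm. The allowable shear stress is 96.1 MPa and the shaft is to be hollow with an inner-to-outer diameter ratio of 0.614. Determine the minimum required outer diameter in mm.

51.9 mm

ω = 2π·3.66/60 = 0.3833 rad/s, so T = P/ω = 0.866×10³ / 0.3833 = 2259 N·m.
For a hollow shaft with d_i/d_o = 0.614: τ_max = 16T/(π d_o³ (1−k⁴)), so d_o = [16T/(π τ_allow (1−k⁴))]^(1/3) = [16·2259/(π·9.61×10^7·0.8579)]^(1/3) = 0.05187 m.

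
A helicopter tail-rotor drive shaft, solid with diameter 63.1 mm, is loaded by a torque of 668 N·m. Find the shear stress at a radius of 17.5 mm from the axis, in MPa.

7.51 MPa

J = πd⁴/32 = π(0.0631)⁴/32 = 1.556×10^-6 m⁴.
Shear stress varies linearly with radius: τ = T·r/J = 668.0 × 0.0175 / 1.556×10^-6 = 7.511×10^6 Pa.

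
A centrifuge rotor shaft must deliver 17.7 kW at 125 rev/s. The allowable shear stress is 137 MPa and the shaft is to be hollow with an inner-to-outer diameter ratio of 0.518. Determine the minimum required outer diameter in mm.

ω = 2π·125 = 785.4 rad/s, so T = P/ω = 17.7×10³ / 785.4 = 22.54 N·m.
For a hollow shaft with d_i/d_o = 0.518: τ_max = 16T/(π d_o³ (1−k⁴)), so d_o = [16T/(π τ_allow (1−k⁴))]^(1/3) = [16·22.54/(π·1.37×10^8·0.9280)]^(1/3) = 0.009665 m.

9.66 mm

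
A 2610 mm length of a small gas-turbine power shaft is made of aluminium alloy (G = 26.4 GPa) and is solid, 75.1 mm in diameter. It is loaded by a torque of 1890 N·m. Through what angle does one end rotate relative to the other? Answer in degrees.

3.43°

J = πd⁴/32 = π(0.0751)⁴/32 = 3.123×10^-6 m⁴.
θ = T·L/(G·J) = 1890 × 2.61 / (26.4×10⁹ × 3.123×10^-6) = 0.05983 rad.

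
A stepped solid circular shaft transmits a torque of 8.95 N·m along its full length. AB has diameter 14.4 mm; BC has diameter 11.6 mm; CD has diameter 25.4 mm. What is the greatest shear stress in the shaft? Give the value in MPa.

29.2 MPa

Under the same torque, τ_max = 16T/(πd³) is largest where d is smallest — segment BC (d = 11.6 mm).
τ_max = 16·8.950/(π·(0.0116)³) = 2.920×10^7 Pa.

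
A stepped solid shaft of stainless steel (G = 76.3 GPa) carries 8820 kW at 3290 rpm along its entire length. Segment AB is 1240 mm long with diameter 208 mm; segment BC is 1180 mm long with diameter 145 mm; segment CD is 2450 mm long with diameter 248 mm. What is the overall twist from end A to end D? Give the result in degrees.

0.779°

ω = 2π·3290/60 = 344.5 rad/s, so T = P/ω = 8820×10³ / 344.5 = 25600 N·m.
J_AB = π(0.208)⁴/32 = 1.84×10^-4 m⁴; J_BC = π(0.145)⁴/32 = 4.34×10^-5 m⁴; J_CD = π(0.248)⁴/32 = 3.71×10^-4 m⁴.
θ = (T/G)·Σ L_i/J_i = (25600/76.3×10⁹)·(1.24/1.84×10^-4 + 1.18/4.34×10^-5 + 2.45/3.71×10^-4) = 0.01360 rad.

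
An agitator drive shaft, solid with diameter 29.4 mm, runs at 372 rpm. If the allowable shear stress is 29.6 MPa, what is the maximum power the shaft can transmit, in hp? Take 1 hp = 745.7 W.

J = πd⁴/32 = π(0.0294)⁴/32 = 7.335×10^-8 m⁴.
T_max = τ_allow·J/r = 2.96×10^7 × 7.335×10^-8 / 0.0147 = 147.7 N·m.
ω = 2π·372/60 = 38.96 rad/s, so P_max = T_max·ω = 5754 W.

7.72 hp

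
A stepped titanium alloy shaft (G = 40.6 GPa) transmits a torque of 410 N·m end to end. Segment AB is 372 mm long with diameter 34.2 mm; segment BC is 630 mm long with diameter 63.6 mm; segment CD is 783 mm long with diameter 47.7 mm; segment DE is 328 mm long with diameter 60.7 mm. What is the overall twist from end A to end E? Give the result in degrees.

J_AB = π(0.0342)⁴/32 = 1.34×10^-7 m⁴; J_BC = π(0.0636)⁴/32 = 1.61×10^-6 m⁴; J_CD = π(0.0477)⁴/32 = 5.08×10^-7 m⁴; J_DE = π(0.0607)⁴/32 = 1.33×10^-6 m⁴.
θ = (T/G)·Σ L_i/J_i = (410.0/40.6×10⁹)·(0.372/1.34×10^-7 + 0.630/1.61×10^-6 + 0.783/5.08×10^-7 + 0.328/1.33×10^-6) = 0.04997 rad.

2.86°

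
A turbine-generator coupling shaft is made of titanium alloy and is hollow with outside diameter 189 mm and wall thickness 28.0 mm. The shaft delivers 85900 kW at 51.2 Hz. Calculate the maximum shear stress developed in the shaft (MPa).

ω = 2π·51.2 = 321.7 rad/s, so T = P/ω = 85900×10³ / 321.7 = 267000 N·m.
J = π(d_o⁴ − d_i⁴)/32 = π(0.189⁴ − 0.133⁴)/32 = 9.455×10^-5 m⁴.
τ_max = T·r/J = 267000 × 0.0945 / 9.455×10^-5 = 2.669×10^8 Pa.

267 MPa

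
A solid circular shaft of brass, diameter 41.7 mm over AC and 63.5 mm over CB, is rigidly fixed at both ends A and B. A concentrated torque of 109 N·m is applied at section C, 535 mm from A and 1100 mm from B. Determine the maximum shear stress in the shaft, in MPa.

Compatibility: T_A·a/J_AC = T_B·b/J_CB with T_A + T_B = T₀.
J_AC = 2.97×10^-7 m⁴, J_CB = 1.60×10^-6 m⁴, so T_A = T₀·(J_AC/a)/((J_AC/a)+(J_CB/b)) = 30.15 N·m, T_B = 78.85 N·m.
τ in each portion: τ_AC = 2.12×10^6 Pa, τ_CB = 1.57×10^6 Pa; maximum is in AC.
τ_max = T_AC·r/J = 30.15·0.0209/2.97×10^-7 = 2.118×10^6 Pa.

2.12 MPa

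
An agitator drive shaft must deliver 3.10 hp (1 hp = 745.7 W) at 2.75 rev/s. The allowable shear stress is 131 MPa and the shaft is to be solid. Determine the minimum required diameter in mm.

ω = 2π·2.75 = 17.28 rad/s, so T = P/ω = 3.10×745.7 / 17.28 = 133.8 N·m.
For a solid shaft τ_max = 16T/(πd³), so d = (16T/(π τ_allow))^(1/3) = (16·133.8/(π·1.31×10^8))^(1/3) = 0.01733 m.

17.3 mm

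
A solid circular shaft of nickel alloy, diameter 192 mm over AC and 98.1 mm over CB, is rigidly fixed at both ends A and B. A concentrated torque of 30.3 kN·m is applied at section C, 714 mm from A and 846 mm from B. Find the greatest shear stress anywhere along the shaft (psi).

Compatibility: T_A·a/J_AC = T_B·b/J_CB with T_A + T_B = T₀.
J_AC = 1.33×10^-4 m⁴, J_CB = 9.09×10^-6 m⁴, so T_A = T₀·(J_AC/a)/((J_AC/a)+(J_CB/b)) = 28650 N·m, T_B = 1648 N·m.
τ in each portion: τ_AC = 2.06×10^7 Pa, τ_CB = 8.89×10^6 Pa; maximum is in AC.
τ_max = T_AC·r/J = 28650·0.0960/1.33×10^-4 = 2.062×10^7 Pa.

2990 psi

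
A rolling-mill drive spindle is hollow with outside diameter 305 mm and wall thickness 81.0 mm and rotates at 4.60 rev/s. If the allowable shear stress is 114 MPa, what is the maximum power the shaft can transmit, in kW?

J = π(d_o⁴ − d_i⁴)/32 = π(0.305⁴ − 0.143⁴)/32 = 8.085×10^-4 m⁴.
T_max = τ_allow·J/r = 1.14×10^8 × 8.085×10^-4 / 0.152 = 604400 N·m.
ω = 2π·4.60 = 28.90 rad/s, so P_max = T_max·ω = 1.747×10^7 W.

17500 kW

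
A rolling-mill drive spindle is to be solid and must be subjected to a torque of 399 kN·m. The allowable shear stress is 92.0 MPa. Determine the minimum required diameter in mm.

For a solid shaft τ_max = 16T/(πd³), so d = (16T/(π τ_allow))^(1/3) = (16·399000/(π·9.20×10^7))^(1/3) = 0.2806 m.

281 mm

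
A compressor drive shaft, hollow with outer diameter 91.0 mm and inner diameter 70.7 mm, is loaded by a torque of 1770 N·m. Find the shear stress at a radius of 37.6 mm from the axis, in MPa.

J = π(d_o⁴ − d_i⁴)/32 = π(0.0910⁴ − 0.0707⁴)/32 = 4.279×10^-6 m⁴.
Shear stress varies linearly with radius: τ = T·r/J = 1770 × 0.0376 / 4.279×10^-6 = 1.555×10^7 Pa.

15.6 MPa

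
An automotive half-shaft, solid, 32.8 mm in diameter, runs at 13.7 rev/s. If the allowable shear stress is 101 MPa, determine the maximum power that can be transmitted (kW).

J = πd⁴/32 = π(0.0328)⁴/32 = 1.136×10^-7 m⁴.
T_max = τ_allow·J/r = 1.01×10^8 × 1.136×10^-7 / 0.0164 = 699.8 N·m.
ω = 2π·13.7 = 86.08 rad/s, so P_max = T_max·ω = 6.024×10^4 W.

60.2 kW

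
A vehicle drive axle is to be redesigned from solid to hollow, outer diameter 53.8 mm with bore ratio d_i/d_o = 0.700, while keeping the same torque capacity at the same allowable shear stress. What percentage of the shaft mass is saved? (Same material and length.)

Equal τ_max and T ⇒ the solid shaft needs d_s³ = d_o³(1−k⁴), so d_s = 53.8·(1−0.700⁴)^(1/3) = 49.09 mm.
Area ratio A_h/A_s = d_o²(1−k²)/d_s² = (1−k²)/(1−k⁴)^(2/3) = 0.6124.
Mass saving = 1 − 0.6124 = 38.8 %.

38.8 %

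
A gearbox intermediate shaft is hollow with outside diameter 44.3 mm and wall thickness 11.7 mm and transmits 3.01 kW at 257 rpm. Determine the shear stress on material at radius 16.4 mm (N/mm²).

ω = 2π·257/60 = 26.91 rad/s, so T = P/ω = 3.01×10³ / 26.91 = 111.8 N·m.
J = π(d_o⁴ − d_i⁴)/32 = π(0.0443⁴ − 0.0209⁴)/32 = 3.594×10^-7 m⁴.
Shear stress varies linearly with radius: τ = T·r/J = 111.8 × 0.0164 / 3.594×10^-7 = 5.104×10^6 Pa.

5.10 N/mm²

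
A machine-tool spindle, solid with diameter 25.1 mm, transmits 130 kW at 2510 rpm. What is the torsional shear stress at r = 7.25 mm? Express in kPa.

92000 kPa

ω = 2π·2510/60 = 262.8 rad/s, so T = P/ω = 130×10³ / 262.8 = 494.6 N·m.
J = πd⁴/32 = π(0.0251)⁴/32 = 3.897×10^-8 m⁴.
Shear stress varies linearly with radius: τ = T·r/J = 494.6 × 0.00725 / 3.897×10^-8 = 9.202×10^7 Pa.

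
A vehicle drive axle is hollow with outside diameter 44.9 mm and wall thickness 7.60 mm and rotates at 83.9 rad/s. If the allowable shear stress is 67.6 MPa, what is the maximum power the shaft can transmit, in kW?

81.5 kW

J = π(d_o⁴ − d_i⁴)/32 = π(0.0449⁴ − 0.0297⁴)/32 = 3.226×10^-7 m⁴.
T_max = τ_allow·J/r = 6.76×10^7 × 3.226×10^-7 / 0.0224 = 971.5 N·m.
ω = 83.9 rad/s, so P_max = T_max·ω = 8.151×10^4 W.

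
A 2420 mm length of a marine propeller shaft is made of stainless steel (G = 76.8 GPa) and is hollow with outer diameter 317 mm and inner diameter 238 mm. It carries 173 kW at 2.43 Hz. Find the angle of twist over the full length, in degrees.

0.0302°

ω = 2π·2.43 = 15.27 rad/s, so T = P/ω = 173×10³ / 15.27 = 11330 N·m.
J = π(d_o⁴ − d_i⁴)/32 = π(0.317⁴ − 0.238⁴)/32 = 6.764×10^-4 m⁴.
θ = T·L/(G·J) = 11330 × 2.42 / (76.8×10⁹ × 6.764×10^-4) = 5.279×10^-4 rad.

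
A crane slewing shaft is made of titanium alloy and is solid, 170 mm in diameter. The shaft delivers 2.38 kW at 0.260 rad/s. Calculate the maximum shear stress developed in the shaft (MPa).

ω = 0.260 rad/s, so T = P/ω = 2.38×10³ / 0.2600 = 9154 N·m.
J = πd⁴/32 = π(0.170)⁴/32 = 8.200×10^-5 m⁴.
τ_max = T·r/J = 9154 × 0.0850 / 8.200×10^-5 = 9.489×10^6 Pa.

9.49 MPa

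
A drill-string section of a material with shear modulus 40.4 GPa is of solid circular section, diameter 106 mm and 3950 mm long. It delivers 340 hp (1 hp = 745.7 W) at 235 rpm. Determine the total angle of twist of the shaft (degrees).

4.66°

ω = 2π·235/60 = 24.61 rad/s, so T = P/ω = 340×745.7 / 24.61 = 10300 N·m.
J = πd⁴/32 = π(0.106)⁴/32 = 1.239×10^-5 m⁴.
θ = T·L/(G·J) = 10300 × 3.95 / (40.4×10⁹ × 1.239×10^-5) = 0.08127 rad.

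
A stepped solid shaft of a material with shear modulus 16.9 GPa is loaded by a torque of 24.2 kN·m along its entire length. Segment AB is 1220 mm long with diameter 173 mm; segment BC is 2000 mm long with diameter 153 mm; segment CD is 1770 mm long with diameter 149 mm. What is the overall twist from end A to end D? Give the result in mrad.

J_AB = π(0.173)⁴/32 = 8.79×10^-5 m⁴; J_BC = π(0.153)⁴/32 = 5.38×10^-5 m⁴; J_CD = π(0.149)⁴/32 = 4.84×10^-5 m⁴.
θ = (T/G)·Σ L_i/J_i = (24200/16.9×10⁹)·(1.22/8.79×10^-5 + 2.00/5.38×10^-5 + 1.77/4.84×10^-5) = 0.1255 rad.

125 mrad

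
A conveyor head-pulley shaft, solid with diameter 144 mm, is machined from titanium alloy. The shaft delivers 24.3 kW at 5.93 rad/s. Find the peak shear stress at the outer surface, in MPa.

ω = 5.93 rad/s, so T = P/ω = 24.3×10³ / 5.930 = 4098 N·m.
J = πd⁴/32 = π(0.144)⁴/32 = 4.221×10^-5 m⁴.
τ_max = T·r/J = 4098 × 0.0720 / 4.221×10^-5 = 6.989×10^6 Pa.

6.99 MPa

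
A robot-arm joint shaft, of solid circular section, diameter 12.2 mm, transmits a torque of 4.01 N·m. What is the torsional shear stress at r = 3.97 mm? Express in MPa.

7.32 MPa

J = πd⁴/32 = π(0.0122)⁴/32 = 2.175×10^-9 m⁴.
Shear stress varies linearly with radius: τ = T·r/J = 4.010 × 0.00397 / 2.175×10^-9 = 7.320×10^6 Pa.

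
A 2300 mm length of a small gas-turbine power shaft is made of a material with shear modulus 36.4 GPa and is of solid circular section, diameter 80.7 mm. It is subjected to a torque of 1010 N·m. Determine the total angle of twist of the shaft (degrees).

0.878°

J = πd⁴/32 = π(0.0807)⁴/32 = 4.164×10^-6 m⁴.
θ = T·L/(G·J) = 1010 × 2.30 / (36.4×10⁹ × 4.164×10^-6) = 0.01533 rad.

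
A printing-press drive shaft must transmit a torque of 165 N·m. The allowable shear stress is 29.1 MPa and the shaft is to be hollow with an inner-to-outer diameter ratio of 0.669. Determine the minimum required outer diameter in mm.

For a hollow shaft with d_i/d_o = 0.669: τ_max = 16T/(π d_o³ (1−k⁴)), so d_o = [16T/(π τ_allow (1−k⁴))]^(1/3) = [16·165.0/(π·2.91×10^7·0.7997)]^(1/3) = 0.03305 m.

33.1 mm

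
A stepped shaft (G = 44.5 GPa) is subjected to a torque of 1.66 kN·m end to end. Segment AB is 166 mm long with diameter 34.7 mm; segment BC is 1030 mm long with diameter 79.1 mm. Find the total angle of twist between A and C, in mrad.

53.5 mrad

J_AB = π(0.0347)⁴/32 = 1.42×10^-7 m⁴; J_BC = π(0.0791)⁴/32 = 3.84×10^-6 m⁴.
θ = (T/G)·Σ L_i/J_i = (1660/44.5×10⁹)·(0.166/1.42×10^-7 + 1.03/3.84×10^-6) = 0.05350 rad.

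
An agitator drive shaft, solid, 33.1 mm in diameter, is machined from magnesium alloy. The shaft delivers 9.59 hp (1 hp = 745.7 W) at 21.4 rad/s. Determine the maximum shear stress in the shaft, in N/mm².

ω = 21.4 rad/s, so T = P/ω = 9.59×745.7 / 21.40 = 334.2 N·m.
J = πd⁴/32 = π(0.0331)⁴/32 = 1.178×10^-7 m⁴.
τ_max = T·r/J = 334.2 × 0.0166 / 1.178×10^-7 = 4.693×10^7 Pa.

46.9 N/mm²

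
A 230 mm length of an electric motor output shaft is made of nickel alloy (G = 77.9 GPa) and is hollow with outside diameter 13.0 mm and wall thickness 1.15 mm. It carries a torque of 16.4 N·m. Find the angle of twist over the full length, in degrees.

J = π(d_o⁴ − d_i⁴)/32 = π(0.0130⁴ − 0.0107⁴)/32 = 1.517×10^-9 m⁴.
θ = T·L/(G·J) = 16.40 × 0.230 / (77.9×10⁹ × 1.517×10^-9) = 0.03192 rad.

1.83°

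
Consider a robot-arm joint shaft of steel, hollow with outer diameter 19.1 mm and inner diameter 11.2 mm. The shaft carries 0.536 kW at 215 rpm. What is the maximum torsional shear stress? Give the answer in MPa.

ω = 2π·215/60 = 22.51 rad/s, so T = P/ω = 0.536×10³ / 22.51 = 23.81 N·m.
J = π(d_o⁴ − d_i⁴)/32 = π(0.0191⁴ − 0.0112⁴)/32 = 1.152×10^-8 m⁴.
τ_max = T·r/J = 23.81 × 0.00955 / 1.152×10^-8 = 1.973×10^7 Pa.

19.7 MPa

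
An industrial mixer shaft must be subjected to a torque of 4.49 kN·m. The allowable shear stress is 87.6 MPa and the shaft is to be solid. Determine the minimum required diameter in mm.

63.9 mm

For a solid shaft τ_max = 16T/(πd³), so d = (16T/(π τ_allow))^(1/3) = (16·4490/(π·8.76×10^7))^(1/3) = 0.06391 m.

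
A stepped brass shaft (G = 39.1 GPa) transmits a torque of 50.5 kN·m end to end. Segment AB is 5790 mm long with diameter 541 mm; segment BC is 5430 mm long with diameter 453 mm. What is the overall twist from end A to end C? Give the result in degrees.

0.148°

J_AB = π(0.541)⁴/32 = 8.41×10^-3 m⁴; J_BC = π(0.453)⁴/32 = 4.13×10^-3 m⁴.
θ = (T/G)·Σ L_i/J_i = (50500/39.1×10⁹)·(5.79/8.41×10^-3 + 5.43/4.13×10^-3) = 2.586×10^-3 rad.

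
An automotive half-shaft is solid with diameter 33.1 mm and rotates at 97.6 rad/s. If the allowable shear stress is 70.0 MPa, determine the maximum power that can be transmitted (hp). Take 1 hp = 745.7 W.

J = πd⁴/32 = π(0.0331)⁴/32 = 1.178×10^-7 m⁴.
T_max = τ_allow·J/r = 7.00×10^7 × 1.178×10^-7 / 0.0166 = 498.4 N·m.
ω = 97.6 rad/s, so P_max = T_max·ω = 4.865×10^4 W.

65.2 hp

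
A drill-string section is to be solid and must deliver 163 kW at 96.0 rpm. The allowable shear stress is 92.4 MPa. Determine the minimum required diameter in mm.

ω = 2π·96.0/60 = 10.05 rad/s, so T = P/ω = 163×10³ / 10.05 = 16210 N·m.
For a solid shaft τ_max = 16T/(πd³), so d = (16T/(π τ_allow))^(1/3) = (16·16210/(π·9.24×10^7))^(1/3) = 0.09632 m.

96.3 mm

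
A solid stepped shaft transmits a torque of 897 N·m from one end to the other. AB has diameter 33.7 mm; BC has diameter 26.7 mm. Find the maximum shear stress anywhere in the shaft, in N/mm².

Under the same torque, τ_max = 16T/(πd³) is largest where d is smallest — segment BC (d = 26.7 mm).
τ_max = 16·897.0/(π·(0.0267)³) = 2.400×10^8 Pa.

240 N/mm²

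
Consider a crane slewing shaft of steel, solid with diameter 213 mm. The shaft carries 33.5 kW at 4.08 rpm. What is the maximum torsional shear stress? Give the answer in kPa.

ω = 2π·4.08/60 = 0.4273 rad/s, so T = P/ω = 33.5×10³ / 0.4273 = 78410 N·m.
J = πd⁴/32 = π(0.213)⁴/32 = 2.021×10^-4 m⁴.
τ_max = T·r/J = 78410 × 0.106 / 2.021×10^-4 = 4.132×10^7 Pa.

41300 kPa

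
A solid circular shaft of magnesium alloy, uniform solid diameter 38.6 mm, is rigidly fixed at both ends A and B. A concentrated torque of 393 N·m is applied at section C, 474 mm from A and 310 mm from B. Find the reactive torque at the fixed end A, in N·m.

155 N·m

With uniform GJ and both ends fixed, compatibility θ_AC = θ_CB gives T_A·a = T_B·b, together with T_A + T_B = T₀.
T_A = T₀·b/(a+b) = 393.0·310/784.0 = 155.4 N·m; T_B = 237.6 N·m.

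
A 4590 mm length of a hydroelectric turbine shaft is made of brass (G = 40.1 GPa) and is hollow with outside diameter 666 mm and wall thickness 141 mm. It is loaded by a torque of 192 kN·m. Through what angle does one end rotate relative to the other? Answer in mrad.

J = π(d_o⁴ − d_i⁴)/32 = π(0.666⁴ − 0.384⁴)/32 = 0.01718 m⁴.
θ = T·L/(G·J) = 192000 × 4.59 / (40.1×10⁹ × 0.01718) = 1.279×10^-3 rad.

1.28 mrad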